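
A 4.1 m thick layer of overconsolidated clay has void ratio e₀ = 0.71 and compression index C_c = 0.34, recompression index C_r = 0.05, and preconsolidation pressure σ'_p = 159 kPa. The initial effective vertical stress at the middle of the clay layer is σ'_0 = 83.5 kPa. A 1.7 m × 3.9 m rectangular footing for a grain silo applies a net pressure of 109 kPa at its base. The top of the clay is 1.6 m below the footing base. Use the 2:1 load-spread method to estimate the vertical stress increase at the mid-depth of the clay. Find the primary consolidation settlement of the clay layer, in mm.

S_c ≈ 10.1 mm

Mid-depth of clay below the footing base: z = 1.6 + 4.1/2 = 3.65 m.
Stress increase at mid-clay by the 2:1 spreading method:
Δσ = qBL/((B+z)(L+z)) = 109×1.7×3.9/((1.7+3.65)(3.9+3.65)) = 17.891 kPa
Final effective stress: σ'_f = 83.5 + 17.891 = 101.39 kPa.
σ'_f = 101.39 ≤ σ'_p = 159 kPa, so the clay remains overconsolidated and only the recompression index applies:
S_c = C_r·H/(1+e₀)·log₁₀(σ'_f/σ'_0) = 0.05×4.1/1.71×log₁₀(101.39/83.5)
    = 0.11989 × 0.084309 = 0.01011 m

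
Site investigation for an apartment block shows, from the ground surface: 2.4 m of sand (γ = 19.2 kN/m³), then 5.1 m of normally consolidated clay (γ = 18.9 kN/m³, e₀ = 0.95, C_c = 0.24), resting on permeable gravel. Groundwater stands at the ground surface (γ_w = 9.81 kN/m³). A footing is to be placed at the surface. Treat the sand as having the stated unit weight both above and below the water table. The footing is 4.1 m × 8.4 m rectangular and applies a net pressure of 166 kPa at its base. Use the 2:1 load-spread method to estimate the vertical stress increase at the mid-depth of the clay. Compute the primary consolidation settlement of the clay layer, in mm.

S_c ≈ 194 mm

Mid-depth of clay below the ground surface: z = 2.4 + 5.1/2 = 4.95 m.
Total vertical stress at mid-clay: σ_v = 19.2×2.4 + 18.9×2.55 = 94.275 kPa.
Pore pressure: u = 9.81×(4.95 − 0) = 48.56 kPa.
Initial effective stress: σ'_0 = σ_v − u = 94.275 − 48.56 = 45.715 kPa.
Stress increase at mid-clay by the 2:1 spreading method:
Δσ = qBL/((B+z)(L+z)) = 166×4.1×8.4/((4.1+4.95)(8.4+4.95)) = 47.32 kPa
Final effective stress: σ'_f = σ'_0 + Δσ = 45.715 + 47.32 = 93.035 kPa.
Normally consolidated clay, so the full stress increment lies on the virgin compression line:
S_c = C_c·H/(1+e₀)·log₁₀(σ'_f/σ'_0) = 0.24×5.1/(1+0.95)×log₁₀(93.035/45.715)
    = 0.62769 × 0.30859 = 0.1937 m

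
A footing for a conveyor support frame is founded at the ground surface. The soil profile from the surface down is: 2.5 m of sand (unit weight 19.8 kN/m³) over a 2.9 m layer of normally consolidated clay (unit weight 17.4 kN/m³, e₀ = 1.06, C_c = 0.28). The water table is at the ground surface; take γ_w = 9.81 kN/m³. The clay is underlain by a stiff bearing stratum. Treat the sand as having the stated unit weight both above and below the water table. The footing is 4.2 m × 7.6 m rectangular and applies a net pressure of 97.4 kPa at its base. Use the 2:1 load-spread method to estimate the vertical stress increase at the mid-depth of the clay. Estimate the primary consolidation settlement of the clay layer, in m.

Mid-depth of clay below the ground surface: z = 2.5 + 2.9/2 = 3.95 m.
Total vertical stress at mid-clay: σ_v = 19.8×2.5 + 17.4×1.45 = 74.73 kPa.
Pore pressure: u = 9.81×(3.95 − 0) = 38.75 kPa.
Initial effective stress: σ'_0 = σ_v − u = 74.73 − 38.75 = 35.98 kPa.
Stress increase at mid-clay by the 2:1 spreading method:
Δσ = qBL/((B+z)(L+z)) = 97.4×4.2×7.6/((4.2+3.95)(7.6+3.95)) = 33.028 kPa
Final effective stress: σ'_f = σ'_0 + Δσ = 35.98 + 33.028 = 69.008 kPa.
Normally consolidated clay, so the full stress increment lies on the virgin compression line:
S_c = C_c·H/(1+e₀)·log₁₀(σ'_f/σ'_0) = 0.28×2.9/(1+1.06)×log₁₀(69.008/35.98)
    = 0.39417 × 0.28284 = 0.1115 m

S_c ≈ 0.111 m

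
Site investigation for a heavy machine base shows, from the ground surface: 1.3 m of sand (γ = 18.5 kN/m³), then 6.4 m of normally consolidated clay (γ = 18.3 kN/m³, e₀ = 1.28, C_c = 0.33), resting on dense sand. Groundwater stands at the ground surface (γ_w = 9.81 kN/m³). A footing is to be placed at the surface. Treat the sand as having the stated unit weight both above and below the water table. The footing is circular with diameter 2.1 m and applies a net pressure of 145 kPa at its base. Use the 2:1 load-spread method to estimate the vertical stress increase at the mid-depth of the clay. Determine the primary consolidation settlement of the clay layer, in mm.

Mid-depth of clay below the ground surface: z = 1.3 + 6.4/2 = 4.5 m.
Total vertical stress at mid-clay: σ_v = 18.5×1.3 + 18.3×3.2 = 82.61 kPa.
Pore pressure: u = 9.81×(4.5 − 0) = 44.145 kPa.
Initial effective stress: σ'_0 = σ_v − u = 82.61 − 44.145 = 38.465 kPa.
Stress increase at mid-clay by the 2:1 spreading method:
Δσ ≈ qD²/(D+z)² = 145×2.1²/(2.1+4.5)² = 14.68 kPa
Final effective stress: σ'_f = σ'_0 + Δσ = 38.465 + 14.68 = 53.145 kPa.
Normally consolidated clay, so the full stress increment lies on the virgin compression line:
S_c = C_c·H/(1+e₀)·log₁₀(σ'_f/σ'_0) = 0.33×6.4/(1+1.28)×log₁₀(53.145/38.465)
    = 0.92632 × 0.1404 = 0.1301 m

S_c ≈ 130 mm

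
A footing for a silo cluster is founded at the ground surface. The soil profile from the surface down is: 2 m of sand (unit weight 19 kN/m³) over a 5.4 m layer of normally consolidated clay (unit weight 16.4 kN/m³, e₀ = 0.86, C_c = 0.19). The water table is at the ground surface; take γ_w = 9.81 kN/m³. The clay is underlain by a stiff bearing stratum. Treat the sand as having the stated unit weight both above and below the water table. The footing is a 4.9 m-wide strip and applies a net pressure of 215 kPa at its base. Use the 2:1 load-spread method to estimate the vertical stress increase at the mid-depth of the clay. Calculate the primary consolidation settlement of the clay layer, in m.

Mid-depth of clay below the ground surface: z = 2 + 5.4/2 = 4.7 m.
Total vertical stress at mid-clay: σ_v = 19×2 + 16.4×2.7 = 82.28 kPa.
Pore pressure: u = 9.81×(4.7 − 0) = 46.107 kPa.
Initial effective stress: σ'_0 = σ_v − u = 82.28 − 46.107 = 36.173 kPa.
Stress increase at mid-clay by the 2:1 spreading method:
Δσ = qB/(B+z) = 215×4.9/(4.9+4.7) = 109.74 kPa
Final effective stress: σ'_f = σ'_0 + Δσ = 36.173 + 109.74 = 145.91 kPa.
Normally consolidated clay, so the full stress increment lies on the virgin compression line:
S_c = C_c·H/(1+e₀)·log₁₀(σ'_f/σ'_0) = 0.19×5.4/(1+0.86)×log₁₀(145.91/36.173)
    = 0.55161 × 0.6057 = 0.3341 m

S_c ≈ 0.334 m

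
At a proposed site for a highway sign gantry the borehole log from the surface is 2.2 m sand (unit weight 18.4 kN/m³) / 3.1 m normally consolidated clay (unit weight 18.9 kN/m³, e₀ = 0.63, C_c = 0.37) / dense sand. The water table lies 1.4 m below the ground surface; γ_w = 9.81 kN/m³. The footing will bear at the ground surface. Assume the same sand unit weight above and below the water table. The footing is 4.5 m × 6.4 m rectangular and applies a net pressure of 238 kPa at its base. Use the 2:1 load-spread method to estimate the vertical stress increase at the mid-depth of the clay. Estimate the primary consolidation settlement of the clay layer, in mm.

Mid-depth of clay below the ground surface: z = 2.2 + 3.1/2 = 3.75 m.
Total vertical stress at mid-clay: σ_v = 18.4×2.2 + 18.9×1.55 = 69.775 kPa.
Pore pressure: u = 9.81×(3.75 − 1.4) = 23.054 kPa.
Initial effective stress: σ'_0 = σ_v − u = 69.775 − 23.054 = 46.721 kPa.
Stress increase at mid-clay by the 2:1 spreading method:
Δσ = qBL/((B+z)(L+z)) = 238×4.5×6.4/((4.5+3.75)(6.4+3.75)) = 81.856 kPa
Final effective stress: σ'_f = σ'_0 + Δσ = 46.721 + 81.856 = 128.58 kPa.
Normally consolidated clay, so the full stress increment lies on the virgin compression line:
S_c = C_c·H/(1+e₀)·log₁₀(σ'_f/σ'_0) = 0.37×3.1/(1+0.63)×log₁₀(128.58/46.721)
    = 0.70368 × 0.43966 = 0.3094 m

S_c ≈ 309 mm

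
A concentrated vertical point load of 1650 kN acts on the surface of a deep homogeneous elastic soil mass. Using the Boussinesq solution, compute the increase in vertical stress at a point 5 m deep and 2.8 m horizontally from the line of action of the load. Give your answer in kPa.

Boussinesq vertical stress below a point load on an elastic half-space:
Δσ_z = 3P/(2πz²) · [1 + (r/z)²]^(−5/2)
r/z = 2.8/5 = 0.56; [1+(r/z)²]^(−5/2) = 0.50564.
Δσ_z = 3×1650/(2π×5²) × 0.50564 = 31.513 × 0.50564 = 15.93 kPa

Δσ_z ≈ 15.9 kPa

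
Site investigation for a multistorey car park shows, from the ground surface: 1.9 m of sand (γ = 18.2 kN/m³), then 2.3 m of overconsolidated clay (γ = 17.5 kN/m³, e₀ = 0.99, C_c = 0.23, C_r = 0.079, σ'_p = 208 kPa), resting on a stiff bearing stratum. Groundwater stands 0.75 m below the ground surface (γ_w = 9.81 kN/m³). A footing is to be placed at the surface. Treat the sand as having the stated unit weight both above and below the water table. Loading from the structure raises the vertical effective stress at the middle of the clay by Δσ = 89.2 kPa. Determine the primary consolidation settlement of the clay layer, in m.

S_c ≈ 0.0527 m

Mid-depth of clay below the ground surface: z = 1.9 + 2.3/2 = 3.05 m.
Total vertical stress at mid-clay: σ_v = 18.2×1.9 + 17.5×1.15 = 54.705 kPa.
Pore pressure: u = 9.81×(3.05 − 0.75) = 22.563 kPa.
Initial effective stress: σ'_0 = σ_v − u = 54.705 − 22.563 = 32.142 kPa.
Final effective stress: σ'_f = 32.142 + 89.2 = 121.34 kPa.
σ'_f = 121.34 ≤ σ'_p = 208 kPa, so the clay remains overconsolidated and only the recompression index applies:
S_c = C_r·H/(1+e₀)·log₁₀(σ'_f/σ'_0) = 0.079×2.3/1.99×log₁₀(121.34/32.142)
    = 0.091308 × 0.57693 = 0.05268 m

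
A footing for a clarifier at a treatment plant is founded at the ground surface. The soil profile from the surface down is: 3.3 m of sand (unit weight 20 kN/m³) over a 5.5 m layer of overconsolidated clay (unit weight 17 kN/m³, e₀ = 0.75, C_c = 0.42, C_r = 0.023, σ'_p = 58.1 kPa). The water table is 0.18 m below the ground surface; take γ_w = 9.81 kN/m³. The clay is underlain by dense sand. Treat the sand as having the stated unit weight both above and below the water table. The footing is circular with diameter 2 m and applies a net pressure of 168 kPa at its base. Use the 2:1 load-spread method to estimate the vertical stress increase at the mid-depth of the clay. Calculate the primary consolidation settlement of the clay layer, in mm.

Mid-depth of clay below the ground surface: z = 3.3 + 5.5/2 = 6.05 m.
Total vertical stress at mid-clay: σ_v = 20×3.3 + 17×2.75 = 112.75 kPa.
Pore pressure: u = 9.81×(6.05 − 0.18) = 57.585 kPa.
Initial effective stress: σ'_0 = σ_v − u = 112.75 − 57.585 = 55.165 kPa.
Stress increase at mid-clay by the 2:1 spreading method:
Δσ ≈ qD²/(D+z)² = 168×2²/(2+6.05)² = 10.37 kPa
Final effective stress: σ'_f = 55.165 + 10.37 = 65.535 kPa.
σ'_f = 65.535 > σ'_p = 58.1 kPa, so the stress path crosses the preconsolidation pressure — recompression up to σ'_p, then virgin compression beyond:
S_c = H/(1+e₀)·[C_r·log₁₀(σ'_p/σ'_0) + C_c·log₁₀(σ'_f/σ'_p)]
    = 5.5/1.75 × [0.023×log₁₀(58.1/55.165) + 0.42×log₁₀(65.535/58.1)]
    = 3.1429 × [0.00051779 + 0.021965] = 0.07066 m

S_c ≈ 70.7 mm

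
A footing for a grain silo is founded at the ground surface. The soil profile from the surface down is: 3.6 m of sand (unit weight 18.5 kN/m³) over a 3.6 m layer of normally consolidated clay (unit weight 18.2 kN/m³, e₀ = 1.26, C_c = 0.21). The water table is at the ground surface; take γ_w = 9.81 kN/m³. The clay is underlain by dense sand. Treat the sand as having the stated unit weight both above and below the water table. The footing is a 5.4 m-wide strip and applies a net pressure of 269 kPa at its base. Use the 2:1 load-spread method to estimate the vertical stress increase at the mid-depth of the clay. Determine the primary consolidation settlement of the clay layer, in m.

S_c ≈ 0.198 m

Mid-depth of clay below the ground surface: z = 3.6 + 3.6/2 = 5.4 m.
Total vertical stress at mid-clay: σ_v = 18.5×3.6 + 18.2×1.8 = 99.36 kPa.
Pore pressure: u = 9.81×(5.4 − 0) = 52.974 kPa.
Initial effective stress: σ'_0 = σ_v − u = 99.36 − 52.974 = 46.386 kPa.
Stress increase at mid-clay by the 2:1 spreading method:
Δσ = qB/(B+z) = 269×5.4/(5.4+5.4) = 134.5 kPa
Final effective stress: σ'_f = σ'_0 + Δσ = 46.386 + 134.5 = 180.89 kPa.
Normally consolidated clay, so the full stress increment lies on the virgin compression line:
S_c = C_c·H/(1+e₀)·log₁₀(σ'_f/σ'_0) = 0.21×3.6/(1+1.26)×log₁₀(180.89/46.386)
    = 0.33451 × 0.59103 = 0.1977 m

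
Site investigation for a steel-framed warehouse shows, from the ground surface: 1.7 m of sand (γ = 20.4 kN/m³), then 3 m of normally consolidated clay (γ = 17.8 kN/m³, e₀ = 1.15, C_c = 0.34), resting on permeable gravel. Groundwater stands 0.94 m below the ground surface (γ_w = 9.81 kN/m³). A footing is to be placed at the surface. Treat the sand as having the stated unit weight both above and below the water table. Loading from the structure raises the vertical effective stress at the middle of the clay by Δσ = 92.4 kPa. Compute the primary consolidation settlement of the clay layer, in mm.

S_c ≈ 249 mm

Mid-depth of clay below the ground surface: z = 1.7 + 3/2 = 3.2 m.
Total vertical stress at mid-clay: σ_v = 20.4×1.7 + 17.8×1.5 = 61.38 kPa.
Pore pressure: u = 9.81×(3.2 − 0.94) = 22.171 kPa.
Initial effective stress: σ'_0 = σ_v − u = 61.38 − 22.171 = 39.209 kPa.
Final effective stress: σ'_f = σ'_0 + Δσ = 39.209 + 92.4 = 131.61 kPa.
Normally consolidated clay, so the full stress increment lies on the virgin compression line:
S_c = C_c·H/(1+e₀)·log₁₀(σ'_f/σ'_0) = 0.34×3/(1+1.15)×log₁₀(131.61/39.209)
    = 0.47442 × 0.5259 = 0.2495 m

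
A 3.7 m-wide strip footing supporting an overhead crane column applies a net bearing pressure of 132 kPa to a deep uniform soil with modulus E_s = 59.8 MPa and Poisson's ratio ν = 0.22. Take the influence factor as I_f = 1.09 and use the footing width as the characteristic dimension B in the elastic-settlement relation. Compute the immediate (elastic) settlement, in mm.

S_e ≈ 8.47 mm

Immediate (elastic) settlement: S_e = q·B·(1−ν²)/E_s · I_f.
E_s = 59.8 MPa = 59800 kPa.
S_e = 132 × 3.7 × (1 − 0.22²) / 59800 × 1.09
    = 132 × 3.7 × 0.9516 / 59800 × 1.09
    = 0.008471 m = 8.471 mm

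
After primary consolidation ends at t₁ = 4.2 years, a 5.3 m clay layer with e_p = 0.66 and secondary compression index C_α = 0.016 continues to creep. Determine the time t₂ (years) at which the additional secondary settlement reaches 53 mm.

S_s = C_α·H/(1+e_p)·log₁₀(t₂/t₁) ⇒ log₁₀(t₂/t₁) = S_s·(1+e_p)/(C_α·H).
log₁₀(t₂/t₁) = 0.053 × (1+0.66) / (0.016×5.3) = 1.038
t₂ = t₁ × 10^1.038 = 4.2 × 10.9 = 45.79 years

t₂ ≈ 45.8 years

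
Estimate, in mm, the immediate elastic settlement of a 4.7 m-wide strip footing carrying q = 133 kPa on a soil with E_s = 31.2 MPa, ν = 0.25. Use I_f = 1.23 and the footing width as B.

S_e ≈ 23.1 mm

Immediate (elastic) settlement: S_e = q·B·(1−ν²)/E_s · I_f.
E_s = 31.2 MPa = 31200 kPa.
S_e = 133 × 4.7 × (1 − 0.25²) / 31200 × 1.23
    = 133 × 4.7 × 0.9375 / 31200 × 1.23
    = 0.0231 m = 23.1 mm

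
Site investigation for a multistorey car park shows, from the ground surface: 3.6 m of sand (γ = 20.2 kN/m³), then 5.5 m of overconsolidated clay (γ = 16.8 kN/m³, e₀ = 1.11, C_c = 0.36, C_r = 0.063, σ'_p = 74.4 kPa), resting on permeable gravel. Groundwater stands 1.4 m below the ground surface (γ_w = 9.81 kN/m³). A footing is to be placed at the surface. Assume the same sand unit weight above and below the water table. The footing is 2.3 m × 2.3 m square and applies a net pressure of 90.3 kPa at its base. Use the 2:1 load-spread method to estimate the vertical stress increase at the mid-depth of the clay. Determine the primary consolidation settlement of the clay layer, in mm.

S_c ≈ 16.6 mm

Mid-depth of clay below the ground surface: z = 3.6 + 5.5/2 = 6.35 m.
Total vertical stress at mid-clay: σ_v = 20.2×3.6 + 16.8×2.75 = 118.92 kPa.
Pore pressure: u = 9.81×(6.35 − 1.4) = 48.56 kPa.
Initial effective stress: σ'_0 = σ_v − u = 118.92 − 48.56 = 70.36 kPa.
Stress increase at mid-clay by the 2:1 spreading method:
Δσ = qBL/((B+z)(L+z)) = 90.3×2.3×2.3/((2.3+6.35)(2.3+6.35)) = 6.3843 kPa
Final effective stress: σ'_f = 70.36 + 6.3843 = 76.744 kPa.
σ'_f = 76.744 > σ'_p = 74.4 kPa, so the stress path crosses the preconsolidation pressure — recompression up to σ'_p, then virgin compression beyond:
S_c = H/(1+e₀)·[C_r·log₁₀(σ'_p/σ'_0) + C_c·log₁₀(σ'_f/σ'_p)]
    = 5.5/2.11 × [0.063×log₁₀(74.4/70.36) + 0.36×log₁₀(76.744/74.4)]
    = 2.6066 × [0.0015276 + 0.0048497] = 0.01662 m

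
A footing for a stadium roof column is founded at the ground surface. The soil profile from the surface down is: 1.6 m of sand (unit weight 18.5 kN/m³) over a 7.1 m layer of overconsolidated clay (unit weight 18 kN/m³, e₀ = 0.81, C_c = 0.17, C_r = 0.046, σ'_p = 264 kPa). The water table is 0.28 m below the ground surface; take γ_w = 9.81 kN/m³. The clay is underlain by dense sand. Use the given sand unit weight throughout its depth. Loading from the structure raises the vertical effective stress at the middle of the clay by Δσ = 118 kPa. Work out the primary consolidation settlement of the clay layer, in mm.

S_c ≈ 100 mm

Mid-depth of clay below the ground surface: z = 1.6 + 7.1/2 = 5.15 m.
Total vertical stress at mid-clay: σ_v = 18.5×1.6 + 18×3.55 = 93.5 kPa.
Pore pressure: u = 9.81×(5.15 − 0.28) = 47.775 kPa.
Initial effective stress: σ'_0 = σ_v − u = 93.5 − 47.775 = 45.725 kPa.
Final effective stress: σ'_f = 45.725 + 118 = 163.72 kPa.
σ'_f = 163.72 ≤ σ'_p = 264 kPa, so the clay remains overconsolidated and only the recompression index applies:
S_c = C_r·H/(1+e₀)·log₁₀(σ'_f/σ'_0) = 0.046×7.1/1.81×log₁₀(163.72/45.725)
    = 0.18044 × 0.55395 = 0.09996 m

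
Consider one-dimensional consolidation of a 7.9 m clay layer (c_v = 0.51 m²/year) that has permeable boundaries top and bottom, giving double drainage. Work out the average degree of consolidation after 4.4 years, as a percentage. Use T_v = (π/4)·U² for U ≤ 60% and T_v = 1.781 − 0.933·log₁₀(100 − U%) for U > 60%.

U ≈ 42.8 %

Drainage path length: H_d = H/2 = 3.95 m (double drainage).
T_v = c_v·t/H_d² = 0.51×4.4/3.95² = 0.14382.
T_v = 0.14382 corresponds to the U ≤ 60% branch:
U = √(4T_v/π) = 0.4279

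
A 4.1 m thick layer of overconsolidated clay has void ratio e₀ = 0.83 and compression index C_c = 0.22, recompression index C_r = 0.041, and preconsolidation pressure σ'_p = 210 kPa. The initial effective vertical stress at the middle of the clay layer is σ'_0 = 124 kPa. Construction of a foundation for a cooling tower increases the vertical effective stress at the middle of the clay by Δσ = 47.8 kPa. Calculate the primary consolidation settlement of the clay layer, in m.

Final effective stress: σ'_f = 124 + 47.8 = 171.8 kPa.
σ'_f = 171.8 ≤ σ'_p = 210 kPa, so the clay remains overconsolidated and only the recompression index applies:
S_c = C_r·H/(1+e₀)·log₁₀(σ'_f/σ'_0) = 0.041×4.1/1.83×log₁₀(171.8/124)
    = 0.091856 × 0.1416 = 0.01301 m

S_c ≈ 0.013 m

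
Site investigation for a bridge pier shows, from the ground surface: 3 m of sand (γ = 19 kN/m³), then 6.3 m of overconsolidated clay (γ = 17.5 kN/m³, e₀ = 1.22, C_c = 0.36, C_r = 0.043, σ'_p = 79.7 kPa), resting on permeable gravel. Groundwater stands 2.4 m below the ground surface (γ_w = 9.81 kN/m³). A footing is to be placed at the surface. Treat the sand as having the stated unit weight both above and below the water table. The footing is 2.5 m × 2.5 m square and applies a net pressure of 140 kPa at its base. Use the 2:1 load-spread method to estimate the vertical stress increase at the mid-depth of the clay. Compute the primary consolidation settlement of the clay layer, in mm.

S_c ≈ 42 mm

Mid-depth of clay below the ground surface: z = 3 + 6.3/2 = 6.15 m.
Total vertical stress at mid-clay: σ_v = 19×3 + 17.5×3.15 = 112.12 kPa.
Pore pressure: u = 9.81×(6.15 − 2.4) = 36.788 kPa.
Initial effective stress: σ'_0 = σ_v − u = 112.12 − 36.788 = 75.332 kPa.
Stress increase at mid-clay by the 2:1 spreading method:
Δσ = qBL/((B+z)(L+z)) = 140×2.5×2.5/((2.5+6.15)(2.5+6.15)) = 11.694 kPa
Final effective stress: σ'_f = 75.332 + 11.694 = 87.026 kPa.
σ'_f = 87.026 > σ'_p = 79.7 kPa, so the stress path crosses the preconsolidation pressure — recompression up to σ'_p, then virgin compression beyond:
S_c = H/(1+e₀)·[C_r·log₁₀(σ'_p/σ'_0) + C_c·log₁₀(σ'_f/σ'_p)]
    = 6.3/2.22 × [0.043×log₁₀(79.7/75.332) + 0.36×log₁₀(87.026/79.7)]
    = 2.8378 × [0.0010526 + 0.013749] = 0.042 m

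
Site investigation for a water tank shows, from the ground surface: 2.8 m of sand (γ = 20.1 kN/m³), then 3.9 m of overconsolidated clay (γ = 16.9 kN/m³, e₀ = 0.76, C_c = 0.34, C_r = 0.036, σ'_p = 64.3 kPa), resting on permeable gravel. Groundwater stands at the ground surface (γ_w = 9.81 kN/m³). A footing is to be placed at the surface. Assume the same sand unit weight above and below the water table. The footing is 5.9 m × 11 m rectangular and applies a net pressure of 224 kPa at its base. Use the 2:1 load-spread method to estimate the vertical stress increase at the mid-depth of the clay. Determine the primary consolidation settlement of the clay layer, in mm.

Mid-depth of clay below the ground surface: z = 2.8 + 3.9/2 = 4.75 m.
Total vertical stress at mid-clay: σ_v = 20.1×2.8 + 16.9×1.95 = 89.235 kPa.
Pore pressure: u = 9.81×(4.75 − 0) = 46.598 kPa.
Initial effective stress: σ'_0 = σ_v − u = 89.235 − 46.598 = 42.637 kPa.
Stress increase at mid-clay by the 2:1 spreading method:
Δσ = qBL/((B+z)(L+z)) = 224×5.9×11/((5.9+4.75)(11+4.75)) = 86.669 kPa
Final effective stress: σ'_f = 42.637 + 86.669 = 129.31 kPa.
σ'_f = 129.31 > σ'_p = 64.3 kPa, so the stress path crosses the preconsolidation pressure — recompression up to σ'_p, then virgin compression beyond:
S_c = H/(1+e₀)·[C_r·log₁₀(σ'_p/σ'_0) + C_c·log₁₀(σ'_f/σ'_p)]
    = 3.9/1.76 × [0.036×log₁₀(64.3/42.637) + 0.34×log₁₀(129.31/64.3)]
    = 2.2159 × [0.0064233 + 0.10316] = 0.2428 m

S_c ≈ 243 mm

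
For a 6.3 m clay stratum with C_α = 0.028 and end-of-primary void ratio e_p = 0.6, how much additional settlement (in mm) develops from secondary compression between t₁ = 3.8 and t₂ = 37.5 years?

Secondary compression: S_s = C_α·H/(1+e_p)·log₁₀(t₂/t₁)
S_s = 0.028×6.3/(1+0.6)×log₁₀(37.5/3.8)
    = 0.1103 × 0.9942 = 0.1096 m

S_s ≈ 110 mm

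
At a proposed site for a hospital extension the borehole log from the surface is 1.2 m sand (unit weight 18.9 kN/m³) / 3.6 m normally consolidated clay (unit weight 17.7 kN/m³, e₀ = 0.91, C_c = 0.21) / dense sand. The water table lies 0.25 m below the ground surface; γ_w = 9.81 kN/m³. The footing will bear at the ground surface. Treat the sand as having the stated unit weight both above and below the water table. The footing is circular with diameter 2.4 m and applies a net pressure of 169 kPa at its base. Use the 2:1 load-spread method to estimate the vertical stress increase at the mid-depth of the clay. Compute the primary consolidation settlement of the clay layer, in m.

Mid-depth of clay below the ground surface: z = 1.2 + 3.6/2 = 3 m.
Total vertical stress at mid-clay: σ_v = 18.9×1.2 + 17.7×1.8 = 54.54 kPa.
Pore pressure: u = 9.81×(3 − 0.25) = 26.978 kPa.
Initial effective stress: σ'_0 = σ_v − u = 54.54 − 26.978 = 27.562 kPa.
Stress increase at mid-clay by the 2:1 spreading method:
Δσ ≈ qD²/(D+z)² = 169×2.4²/(2.4+3)² = 33.383 kPa
Final effective stress: σ'_f = σ'_0 + Δσ = 27.562 + 33.383 = 60.945 kPa.
Normally consolidated clay, so the full stress increment lies on the virgin compression line:
S_c = C_c·H/(1+e₀)·log₁₀(σ'_f/σ'_0) = 0.21×3.6/(1+0.91)×log₁₀(60.945/27.562)
    = 0.39581 × 0.34463 = 0.1364 m

S_c ≈ 0.136 m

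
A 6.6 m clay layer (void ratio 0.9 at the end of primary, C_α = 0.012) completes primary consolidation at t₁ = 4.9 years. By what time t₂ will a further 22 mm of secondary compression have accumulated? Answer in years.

S_s = C_α·H/(1+e_p)·log₁₀(t₂/t₁) ⇒ log₁₀(t₂/t₁) = S_s·(1+e_p)/(C_α·H).
log₁₀(t₂/t₁) = 0.022 × (1+0.9) / (0.012×6.6) = 0.5278
t₂ = t₁ × 10^0.5278 = 4.9 × 3.371 = 16.52 years

t₂ ≈ 16.5 years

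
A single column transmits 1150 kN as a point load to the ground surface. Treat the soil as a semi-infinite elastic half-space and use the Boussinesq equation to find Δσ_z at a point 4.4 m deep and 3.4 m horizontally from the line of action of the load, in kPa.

Δσ_z ≈ 8.8 kPa

Boussinesq vertical stress below a point load on an elastic half-space:
Δσ_z = 3P/(2πz²) · [1 + (r/z)²]^(−5/2)
r/z = 3.4/4.4 = 0.77273; [1+(r/z)²]^(−5/2) = 0.31022.
Δσ_z = 3×1150/(2π×4.4²) × 0.31022 = 28.362 × 0.31022 = 8.798 kPa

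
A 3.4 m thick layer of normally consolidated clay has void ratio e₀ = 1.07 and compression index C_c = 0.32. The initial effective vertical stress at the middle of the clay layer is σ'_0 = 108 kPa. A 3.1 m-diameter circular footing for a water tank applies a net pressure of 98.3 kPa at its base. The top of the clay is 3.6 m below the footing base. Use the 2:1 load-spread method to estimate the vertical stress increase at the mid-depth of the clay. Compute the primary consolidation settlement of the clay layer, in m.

S_c ≈ 0.0267 m

Mid-depth of clay below the footing base: z = 3.6 + 3.4/2 = 5.3 m.
Stress increase at mid-clay by the 2:1 spreading method:
Δσ ≈ qD²/(D+z)² = 98.3×3.1²/(3.1+5.3)² = 13.388 kPa
Final effective stress: σ'_f = σ'_0 + Δσ = 108 + 13.388 = 121.39 kPa.
Normally consolidated clay, so the full stress increment lies on the virgin compression line:
S_c = C_c·H/(1+e₀)·log₁₀(σ'_f/σ'_0) = 0.32×3.4/(1+1.07)×log₁₀(121.39/108)
    = 0.5256 × 0.050759 = 0.02668 m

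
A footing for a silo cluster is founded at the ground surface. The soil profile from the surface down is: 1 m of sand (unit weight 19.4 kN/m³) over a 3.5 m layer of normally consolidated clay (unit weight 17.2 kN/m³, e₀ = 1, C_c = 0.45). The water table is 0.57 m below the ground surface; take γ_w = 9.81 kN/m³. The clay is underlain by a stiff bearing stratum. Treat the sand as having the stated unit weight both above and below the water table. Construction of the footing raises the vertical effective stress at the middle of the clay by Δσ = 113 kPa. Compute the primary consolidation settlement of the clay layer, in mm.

S_c ≈ 552 mm

Mid-depth of clay below the ground surface: z = 1 + 3.5/2 = 2.75 m.
Total vertical stress at mid-clay: σ_v = 19.4×1 + 17.2×1.75 = 49.5 kPa.
Pore pressure: u = 9.81×(2.75 − 0.57) = 21.386 kPa.
Initial effective stress: σ'_0 = σ_v − u = 49.5 − 21.386 = 28.114 kPa.
Final effective stress: σ'_f = σ'_0 + Δσ = 28.114 + 113 = 141.11 kPa.
Normally consolidated clay, so the full stress increment lies on the virgin compression line:
S_c = C_c·H/(1+e₀)·log₁₀(σ'_f/σ'_0) = 0.45×3.5/(1+1)×log₁₀(141.11/28.114)
    = 0.7875 × 0.70064 = 0.5518 m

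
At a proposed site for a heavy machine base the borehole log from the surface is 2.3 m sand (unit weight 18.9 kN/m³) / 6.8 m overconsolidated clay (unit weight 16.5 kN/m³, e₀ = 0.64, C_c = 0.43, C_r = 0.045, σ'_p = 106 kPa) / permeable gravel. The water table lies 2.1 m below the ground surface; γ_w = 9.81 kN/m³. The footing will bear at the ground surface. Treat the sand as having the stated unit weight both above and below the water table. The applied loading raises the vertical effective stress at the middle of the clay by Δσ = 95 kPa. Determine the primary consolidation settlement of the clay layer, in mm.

S_c ≈ 356 mm

Mid-depth of clay below the ground surface: z = 2.3 + 6.8/2 = 5.7 m.
Total vertical stress at mid-clay: σ_v = 18.9×2.3 + 16.5×3.4 = 99.57 kPa.
Pore pressure: u = 9.81×(5.7 − 2.1) = 35.316 kPa.
Initial effective stress: σ'_0 = σ_v − u = 99.57 − 35.316 = 64.254 kPa.
Final effective stress: σ'_f = 64.254 + 95 = 159.25 kPa.
σ'_f = 159.25 > σ'_p = 106 kPa, so the stress path crosses the preconsolidation pressure — recompression up to σ'_p, then virgin compression beyond:
S_c = H/(1+e₀)·[C_r·log₁₀(σ'_p/σ'_0) + C_c·log₁₀(σ'_f/σ'_p)]
    = 6.8/1.64 × [0.045×log₁₀(106/64.254) + 0.43×log₁₀(159.25/106)]
    = 4.1463 × [0.0097833 + 0.076013] = 0.3557 m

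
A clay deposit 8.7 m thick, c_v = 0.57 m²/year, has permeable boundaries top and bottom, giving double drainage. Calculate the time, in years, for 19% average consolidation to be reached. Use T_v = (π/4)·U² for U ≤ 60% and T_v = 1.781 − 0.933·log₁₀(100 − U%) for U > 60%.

Drainage path length: H_d = H/2 = 4.35 m (double drainage).
U ≤ 60%: T_v = (π/4)·U² = (π/4)×0.19² = 0.028353.
t = T_v·H_d²/c_v = 0.028353×4.35²/0.57 = 0.9412 years.

t ≈ 0.941 years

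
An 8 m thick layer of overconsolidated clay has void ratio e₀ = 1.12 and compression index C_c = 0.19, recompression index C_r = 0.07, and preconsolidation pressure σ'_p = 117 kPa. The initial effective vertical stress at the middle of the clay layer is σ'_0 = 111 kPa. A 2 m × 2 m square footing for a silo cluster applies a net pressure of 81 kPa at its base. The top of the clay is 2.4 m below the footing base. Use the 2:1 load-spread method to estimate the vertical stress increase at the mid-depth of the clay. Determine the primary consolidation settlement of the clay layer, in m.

Mid-depth of clay below the footing base: z = 2.4 + 8/2 = 6.4 m.
Stress increase at mid-clay by the 2:1 spreading method:
Δσ = qBL/((B+z)(L+z)) = 81×2×2/((2+6.4)(2+6.4)) = 4.5918 kPa
Final effective stress: σ'_f = 111 + 4.5918 = 115.59 kPa.
σ'_f = 115.59 ≤ σ'_p = 117 kPa, so the clay remains overconsolidated and only the recompression index applies:
S_c = C_r·H/(1+e₀)·log₁₀(σ'_f/σ'_0) = 0.07×8/2.12×log₁₀(115.59/111)
    = 0.26415 × 0.017597 = 0.004648 m

S_c ≈ 0.00465 m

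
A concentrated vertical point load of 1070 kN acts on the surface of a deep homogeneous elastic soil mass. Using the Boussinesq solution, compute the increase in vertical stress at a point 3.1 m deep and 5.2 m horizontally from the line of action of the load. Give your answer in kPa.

Δσ_z ≈ 1.87 kPa

Boussinesq vertical stress below a point load on an elastic half-space:
Δσ_z = 3P/(2πz²) · [1 + (r/z)²]^(−5/2)
r/z = 5.2/3.1 = 1.6774; [1+(r/z)²]^(−5/2) = 0.035207.
Δσ_z = 3×1070/(2π×3.1²) × 0.035207 = 53.162 × 0.035207 = 1.872 kPa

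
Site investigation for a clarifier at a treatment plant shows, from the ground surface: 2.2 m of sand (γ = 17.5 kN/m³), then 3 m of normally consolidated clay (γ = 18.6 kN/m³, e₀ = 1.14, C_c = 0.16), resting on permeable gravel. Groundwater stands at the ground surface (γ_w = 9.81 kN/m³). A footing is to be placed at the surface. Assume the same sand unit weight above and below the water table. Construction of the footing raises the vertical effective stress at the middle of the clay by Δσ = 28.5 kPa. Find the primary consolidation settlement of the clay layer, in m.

S_c ≈ 0.0649 m

Mid-depth of clay below the ground surface: z = 2.2 + 3/2 = 3.7 m.
Total vertical stress at mid-clay: σ_v = 17.5×2.2 + 18.6×1.5 = 66.4 kPa.
Pore pressure: u = 9.81×(3.7 − 0) = 36.297 kPa.
Initial effective stress: σ'_0 = σ_v − u = 66.4 − 36.297 = 30.103 kPa.
Final effective stress: σ'_f = σ'_0 + Δσ = 30.103 + 28.5 = 58.603 kPa.
Normally consolidated clay, so the full stress increment lies on the virgin compression line:
S_c = C_c·H/(1+e₀)·log₁₀(σ'_f/σ'_0) = 0.16×3/(1+1.14)×log₁₀(58.603/30.103)
    = 0.2243 × 0.28931 = 0.06489 m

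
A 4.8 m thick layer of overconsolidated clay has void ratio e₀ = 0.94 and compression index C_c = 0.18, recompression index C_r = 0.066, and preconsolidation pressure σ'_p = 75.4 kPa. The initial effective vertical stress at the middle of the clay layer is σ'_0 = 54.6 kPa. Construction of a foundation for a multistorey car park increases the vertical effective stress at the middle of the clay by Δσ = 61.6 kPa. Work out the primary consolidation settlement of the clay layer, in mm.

Final effective stress: σ'_f = 54.6 + 61.6 = 116.2 kPa.
σ'_f = 116.2 > σ'_p = 75.4 kPa, so the stress path crosses the preconsolidation pressure — recompression up to σ'_p, then virgin compression beyond:
S_c = H/(1+e₀)·[C_r·log₁₀(σ'_p/σ'_0) + C_c·log₁₀(σ'_f/σ'_p)]
    = 4.8/1.94 × [0.066×log₁₀(75.4/54.6) + 0.18×log₁₀(116.2/75.4)]
    = 2.4742 × [0.0092518 + 0.03381] = 0.1065 m

S_c ≈ 107 mm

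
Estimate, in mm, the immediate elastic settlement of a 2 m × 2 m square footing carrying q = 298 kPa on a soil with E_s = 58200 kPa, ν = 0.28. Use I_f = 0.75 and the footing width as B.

S_e ≈ 7.08 mm

Immediate (elastic) settlement: S_e = q·B·(1−ν²)/E_s · I_f.
S_e = 298 × 2 × (1 − 0.28²) / 58200 × 0.75
    = 298 × 2 × 0.9216 / 58200 × 0.75
    = 0.007078 m = 7.078 mm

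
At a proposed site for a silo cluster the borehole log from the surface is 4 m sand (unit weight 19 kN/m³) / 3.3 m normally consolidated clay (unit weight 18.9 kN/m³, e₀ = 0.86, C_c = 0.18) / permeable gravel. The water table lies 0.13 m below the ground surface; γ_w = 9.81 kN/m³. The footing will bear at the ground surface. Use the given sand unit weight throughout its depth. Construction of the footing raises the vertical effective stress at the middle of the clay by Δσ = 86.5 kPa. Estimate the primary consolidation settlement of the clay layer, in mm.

S_c ≈ 134 mm

Mid-depth of clay below the ground surface: z = 4 + 3.3/2 = 5.65 m.
Total vertical stress at mid-clay: σ_v = 19×4 + 18.9×1.65 = 107.19 kPa.
Pore pressure: u = 9.81×(5.65 − 0.13) = 54.151 kPa.
Initial effective stress: σ'_0 = σ_v − u = 107.19 − 54.151 = 53.039 kPa.
Final effective stress: σ'_f = σ'_0 + Δσ = 53.039 + 86.5 = 139.54 kPa.
Normally consolidated clay, so the full stress increment lies on the virgin compression line:
S_c = C_c·H/(1+e₀)·log₁₀(σ'_f/σ'_0) = 0.18×3.3/(1+0.86)×log₁₀(139.54/53.039)
    = 0.31935 × 0.4201 = 0.1342 m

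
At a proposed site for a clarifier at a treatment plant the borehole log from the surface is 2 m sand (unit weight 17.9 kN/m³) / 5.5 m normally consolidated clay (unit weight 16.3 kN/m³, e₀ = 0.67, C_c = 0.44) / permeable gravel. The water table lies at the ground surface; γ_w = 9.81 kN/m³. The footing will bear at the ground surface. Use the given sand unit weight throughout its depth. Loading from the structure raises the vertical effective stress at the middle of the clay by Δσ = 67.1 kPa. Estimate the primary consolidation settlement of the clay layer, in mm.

S_c ≈ 686 mm

Mid-depth of clay below the ground surface: z = 2 + 5.5/2 = 4.75 m.
Total vertical stress at mid-clay: σ_v = 17.9×2 + 16.3×2.75 = 80.625 kPa.
Pore pressure: u = 9.81×(4.75 − 0) = 46.598 kPa.
Initial effective stress: σ'_0 = σ_v − u = 80.625 − 46.598 = 34.027 kPa.
Final effective stress: σ'_f = σ'_0 + Δσ = 34.027 + 67.1 = 101.13 kPa.
Normally consolidated clay, so the full stress increment lies on the virgin compression line:
S_c = C_c·H/(1+e₀)·log₁₀(σ'_f/σ'_0) = 0.44×5.5/(1+0.67)×log₁₀(101.13/34.027)
    = 1.4491 × 0.47306 = 0.6855 m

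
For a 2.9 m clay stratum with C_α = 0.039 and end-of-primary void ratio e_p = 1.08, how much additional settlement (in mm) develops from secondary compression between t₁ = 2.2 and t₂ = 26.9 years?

Secondary compression: S_s = C_α·H/(1+e_p)·log₁₀(t₂/t₁)
S_s = 0.039×2.9/(1+1.08)×log₁₀(26.9/2.2)
    = 0.05437 × 1.087 = 0.05912 m

S_s ≈ 59.1 mm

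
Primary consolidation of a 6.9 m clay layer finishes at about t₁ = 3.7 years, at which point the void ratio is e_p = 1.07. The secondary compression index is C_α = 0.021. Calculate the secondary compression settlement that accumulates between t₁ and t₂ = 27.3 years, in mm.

S_s ≈ 60.8 mm

Secondary compression: S_s = C_α·H/(1+e_p)·log₁₀(t₂/t₁)
S_s = 0.021×6.9/(1+1.07)×log₁₀(27.3/3.7)
    = 0.07 × 0.868 = 0.06076 m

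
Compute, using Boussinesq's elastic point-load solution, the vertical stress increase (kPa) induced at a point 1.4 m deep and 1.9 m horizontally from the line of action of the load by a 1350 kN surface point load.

Boussinesq vertical stress below a point load on an elastic half-space:
Δσ_z = 3P/(2πz²) · [1 + (r/z)²]^(−5/2)
r/z = 1.9/1.4 = 1.3571; [1+(r/z)²]^(−5/2) = 0.073452.
Δσ_z = 3×1350/(2π×1.4²) × 0.073452 = 328.87 × 0.073452 = 24.16 kPa

Δσ_z ≈ 24.2 kPa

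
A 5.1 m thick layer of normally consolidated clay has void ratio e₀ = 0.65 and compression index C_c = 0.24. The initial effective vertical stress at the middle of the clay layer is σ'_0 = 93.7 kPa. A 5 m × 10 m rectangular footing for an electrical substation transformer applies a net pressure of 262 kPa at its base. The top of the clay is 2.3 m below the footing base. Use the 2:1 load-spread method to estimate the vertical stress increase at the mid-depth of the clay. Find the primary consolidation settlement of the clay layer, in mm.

Mid-depth of clay below the footing base: z = 2.3 + 5.1/2 = 4.85 m.
Stress increase at mid-clay by the 2:1 spreading method:
Δσ = qBL/((B+z)(L+z)) = 262×5×10/((5+4.85)(10+4.85)) = 89.559 kPa
Final effective stress: σ'_f = σ'_0 + Δσ = 93.7 + 89.559 = 183.26 kPa.
Normally consolidated clay, so the full stress increment lies on the virgin compression line:
S_c = C_c·H/(1+e₀)·log₁₀(σ'_f/σ'_0) = 0.24×5.1/(1+0.65)×log₁₀(183.26/93.7)
    = 0.74182 × 0.29133 = 0.2161 m

S_c ≈ 216 mm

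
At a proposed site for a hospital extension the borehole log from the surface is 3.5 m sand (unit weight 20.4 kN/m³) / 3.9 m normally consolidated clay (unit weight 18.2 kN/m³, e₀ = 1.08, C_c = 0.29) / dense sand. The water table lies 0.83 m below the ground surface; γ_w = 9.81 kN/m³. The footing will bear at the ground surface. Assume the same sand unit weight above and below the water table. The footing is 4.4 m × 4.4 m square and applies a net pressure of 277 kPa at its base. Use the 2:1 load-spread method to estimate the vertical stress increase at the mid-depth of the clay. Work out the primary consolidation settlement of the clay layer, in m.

Mid-depth of clay below the ground surface: z = 3.5 + 3.9/2 = 5.45 m.
Total vertical stress at mid-clay: σ_v = 20.4×3.5 + 18.2×1.95 = 106.89 kPa.
Pore pressure: u = 9.81×(5.45 − 0.83) = 45.322 kPa.
Initial effective stress: σ'_0 = σ_v − u = 106.89 − 45.322 = 61.568 kPa.
Stress increase at mid-clay by the 2:1 spreading method:
Δσ = qBL/((B+z)(L+z)) = 277×4.4×4.4/((4.4+5.45)(4.4+5.45)) = 55.273 kPa
Final effective stress: σ'_f = σ'_0 + Δσ = 61.568 + 55.273 = 116.84 kPa.
Normally consolidated clay, so the full stress increment lies on the virgin compression line:
S_c = C_c·H/(1+e₀)·log₁₀(σ'_f/σ'_0) = 0.29×3.9/(1+1.08)×log₁₀(116.84/61.568)
    = 0.54375 × 0.27824 = 0.1513 m

S_c ≈ 0.151 m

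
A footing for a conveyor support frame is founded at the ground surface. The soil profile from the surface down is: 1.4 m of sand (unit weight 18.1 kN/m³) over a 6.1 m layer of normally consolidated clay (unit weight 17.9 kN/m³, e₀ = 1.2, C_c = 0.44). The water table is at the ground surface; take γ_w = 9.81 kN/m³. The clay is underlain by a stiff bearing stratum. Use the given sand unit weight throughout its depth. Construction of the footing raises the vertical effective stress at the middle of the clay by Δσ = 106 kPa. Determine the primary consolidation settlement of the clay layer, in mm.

S_c ≈ 724 mm

Mid-depth of clay below the ground surface: z = 1.4 + 6.1/2 = 4.45 m.
Total vertical stress at mid-clay: σ_v = 18.1×1.4 + 17.9×3.05 = 79.935 kPa.
Pore pressure: u = 9.81×(4.45 − 0) = 43.655 kPa.
Initial effective stress: σ'_0 = σ_v − u = 79.935 − 43.655 = 36.28 kPa.
Final effective stress: σ'_f = σ'_0 + Δσ = 36.28 + 106 = 142.28 kPa.
Normally consolidated clay, so the full stress increment lies on the virgin compression line:
S_c = C_c·H/(1+e₀)·log₁₀(σ'_f/σ'_0) = 0.44×6.1/(1+1.2)×log₁₀(142.28/36.28)
    = 1.22 × 0.59348 = 0.724 m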